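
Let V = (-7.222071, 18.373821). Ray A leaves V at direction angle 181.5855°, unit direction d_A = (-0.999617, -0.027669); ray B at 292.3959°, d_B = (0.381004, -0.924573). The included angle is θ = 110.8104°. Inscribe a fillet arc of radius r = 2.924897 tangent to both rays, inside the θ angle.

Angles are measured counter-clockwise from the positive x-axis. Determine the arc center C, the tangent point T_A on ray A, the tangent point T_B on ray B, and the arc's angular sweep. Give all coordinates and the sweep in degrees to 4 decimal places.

center=(-9.1577,15.3942) T_A=(-9.2387,18.3180) T_B=(-6.4534,16.5086) sweep=69.1896

bisector direction at 236.9907° = (-0.544775,-0.838582)
center distance |VC| = r/sin(θ/2) = 2.924897/sin(55.4052°) = 3.553134
C = V + |VC|·bis = (-9.1577,15.3942)
T_A = V + ((C−V)·d_A)·d_A = V + 2.0174·d_A = (-9.2387,18.3180)
T_B = V + ((C−V)·d_B)·d_B = V + 2.0174·d_B = (-6.4534,16.5086)
sweep = 180° − θ = 69.1896°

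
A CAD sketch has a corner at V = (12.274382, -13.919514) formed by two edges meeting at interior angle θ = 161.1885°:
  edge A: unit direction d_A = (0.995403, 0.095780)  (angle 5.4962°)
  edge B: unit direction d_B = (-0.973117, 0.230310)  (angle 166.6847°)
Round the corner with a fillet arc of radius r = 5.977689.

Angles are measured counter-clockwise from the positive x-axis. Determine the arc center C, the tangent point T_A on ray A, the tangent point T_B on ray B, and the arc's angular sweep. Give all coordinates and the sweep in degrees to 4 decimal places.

center=(12.6875,-7.8745) T_A=(13.2600,-13.8247) T_B=(11.3108,-13.6915) sweep=18.8115

bisector direction at 86.0905° = (0.068182,0.997673)
center distance |VC| = r/sin(θ/2) = 5.977689/sin(80.5943°) = 6.059150
C = V + |VC|·bis = (12.6875,-7.8745)
T_A = V + ((C−V)·d_A)·d_A = V + 0.9902·d_A = (13.2600,-13.8247)
T_B = V + ((C−V)·d_B)·d_B = V + 0.9902·d_B = (11.3108,-13.6915)
sweep = 180° − θ = 18.8115°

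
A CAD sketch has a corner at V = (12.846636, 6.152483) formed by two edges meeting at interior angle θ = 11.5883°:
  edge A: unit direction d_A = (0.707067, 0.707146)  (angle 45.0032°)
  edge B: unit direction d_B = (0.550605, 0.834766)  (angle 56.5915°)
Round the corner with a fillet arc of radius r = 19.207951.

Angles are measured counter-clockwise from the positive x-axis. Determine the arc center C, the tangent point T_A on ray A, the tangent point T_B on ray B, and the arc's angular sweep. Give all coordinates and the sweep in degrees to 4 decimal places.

center=(133.1053,153.5902) T_A=(146.6881,140.0089) T_B=(117.0711,164.1662) sweep=168.4117

bisector direction at 50.7974° = (0.632065,0.774915)
center distance |VC| = r/sin(θ/2) = 19.207951/sin(5.7942°) = 190.263035
C = V + |VC|·bis = (133.1053,153.5902)
T_A = V + ((C−V)·d_A)·d_A = V + 189.2910·d_A = (146.6881,140.0089)
T_B = V + ((C−V)·d_B)·d_B = V + 189.2910·d_B = (117.0711,164.1662)
sweep = 180° − θ = 168.4117°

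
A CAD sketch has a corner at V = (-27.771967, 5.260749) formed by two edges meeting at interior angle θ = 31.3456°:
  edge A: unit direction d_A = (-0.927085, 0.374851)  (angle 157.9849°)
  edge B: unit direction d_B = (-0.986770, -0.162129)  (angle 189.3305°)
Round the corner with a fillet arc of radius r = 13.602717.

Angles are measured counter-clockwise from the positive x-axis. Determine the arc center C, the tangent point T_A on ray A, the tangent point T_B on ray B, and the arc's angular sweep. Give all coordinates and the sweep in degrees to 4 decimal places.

center=(-77.8175,10.8232) T_A=(-72.7185,23.4341) T_B=(-75.6121,-2.5995) sweep=148.6544

bisector direction at 173.6577° = (-0.993880,0.110468)
center distance |VC| = r/sin(θ/2) = 13.602717/sin(15.6728°) = 50.353690
C = V + |VC|·bis = (-77.8175,10.8232)
T_A = V + ((C−V)·d_A)·d_A = V + 48.4815·d_A = (-72.7185,23.4341)
T_B = V + ((C−V)·d_B)·d_B = V + 48.4815·d_B = (-75.6121,-2.5995)
sweep = 180° − θ = 148.6544°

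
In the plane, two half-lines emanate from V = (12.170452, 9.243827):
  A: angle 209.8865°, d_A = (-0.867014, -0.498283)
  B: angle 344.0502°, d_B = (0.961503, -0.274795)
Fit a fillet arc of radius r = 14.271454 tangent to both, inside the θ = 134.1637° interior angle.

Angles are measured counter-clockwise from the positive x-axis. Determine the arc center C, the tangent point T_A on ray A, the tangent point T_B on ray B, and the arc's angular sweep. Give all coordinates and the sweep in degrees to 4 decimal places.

bisector direction at 276.9683° = (0.121321,-0.992613)
center distance |VC| = r/sin(θ/2) = 14.271454/sin(67.0819°) = 15.494562
C = V + |VC|·bis = (14.0503,-6.1363)
T_A = V + ((C−V)·d_A)·d_A = V + 6.0338·d_A = (6.9390,6.2373)
T_B = V + ((C−V)·d_B)·d_B = V + 6.0338·d_B = (17.9720,7.5858)
sweep = 180° − θ = 45.8363°

center=(14.0503,-6.1363) T_A=(6.9390,6.2373) T_B=(17.9720,7.5858) sweep=45.8363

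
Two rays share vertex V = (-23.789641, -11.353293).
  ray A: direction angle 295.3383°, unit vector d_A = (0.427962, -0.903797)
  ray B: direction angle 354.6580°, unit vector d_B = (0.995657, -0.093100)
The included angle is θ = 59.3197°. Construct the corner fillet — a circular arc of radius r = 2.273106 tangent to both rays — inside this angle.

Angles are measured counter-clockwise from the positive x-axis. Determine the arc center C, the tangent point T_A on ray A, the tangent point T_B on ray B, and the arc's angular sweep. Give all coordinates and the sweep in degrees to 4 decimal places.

bisector direction at 324.9982° = (0.819134,-0.573603)
center distance |VC| = r/sin(θ/2) = 2.273106/sin(29.6598°) = 4.593527
C = V + |VC|·bis = (-20.0269,-13.9882)
T_A = V + ((C−V)·d_A)·d_A = V + 3.9917·d_A = (-22.0814,-14.9610)
T_B = V + ((C−V)·d_B)·d_B = V + 3.9917·d_B = (-19.8153,-11.7249)
sweep = 180° − θ = 120.6803°

center=(-20.0269,-13.9882) T_A=(-22.0814,-14.9610) T_B=(-19.8153,-11.7249) sweep=120.6803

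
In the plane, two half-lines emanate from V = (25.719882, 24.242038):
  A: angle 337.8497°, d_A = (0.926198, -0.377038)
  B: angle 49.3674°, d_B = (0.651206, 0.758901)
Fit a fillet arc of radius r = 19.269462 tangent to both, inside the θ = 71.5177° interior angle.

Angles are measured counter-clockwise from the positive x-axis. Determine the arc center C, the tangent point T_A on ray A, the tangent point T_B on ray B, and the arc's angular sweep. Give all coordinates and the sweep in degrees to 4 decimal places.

bisector direction at 13.6085° = (0.971926,0.235287)
center distance |VC| = r/sin(θ/2) = 19.269462/sin(35.7589°) = 32.974480
C = V + |VC|·bis = (57.7686,32.0005)
T_A = V + ((C−V)·d_A)·d_A = V + 26.7583·d_A = (50.5033,14.1532)
T_B = V + ((C−V)·d_B)·d_B = V + 26.7583·d_B = (43.1450,44.5489)
sweep = 180° − θ = 108.4823°

center=(57.7686,32.0005) T_A=(50.5033,14.1532) T_B=(43.1450,44.5489) sweep=108.4823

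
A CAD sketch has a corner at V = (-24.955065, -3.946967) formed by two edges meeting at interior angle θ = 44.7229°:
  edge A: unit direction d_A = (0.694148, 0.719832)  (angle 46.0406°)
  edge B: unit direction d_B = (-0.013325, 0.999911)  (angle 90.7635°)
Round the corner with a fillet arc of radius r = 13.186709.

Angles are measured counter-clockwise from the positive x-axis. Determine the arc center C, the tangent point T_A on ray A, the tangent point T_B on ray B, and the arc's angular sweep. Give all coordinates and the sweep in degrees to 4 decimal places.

bisector direction at 68.4021° = (0.368091,0.929790)
center distance |VC| = r/sin(θ/2) = 13.186709/sin(22.3615°) = 34.660981
C = V + |VC|·bis = (-12.1967,28.2805)
T_A = V + ((C−V)·d_A)·d_A = V + 32.0546·d_A = (-2.7044,19.1269)
T_B = V + ((C−V)·d_B)·d_B = V + 32.0546·d_B = (-25.3822,28.1047)
sweep = 180° − θ = 135.2771°

center=(-12.1967,28.2805) T_A=(-2.7044,19.1269) T_B=(-25.3822,28.1047) sweep=135.2771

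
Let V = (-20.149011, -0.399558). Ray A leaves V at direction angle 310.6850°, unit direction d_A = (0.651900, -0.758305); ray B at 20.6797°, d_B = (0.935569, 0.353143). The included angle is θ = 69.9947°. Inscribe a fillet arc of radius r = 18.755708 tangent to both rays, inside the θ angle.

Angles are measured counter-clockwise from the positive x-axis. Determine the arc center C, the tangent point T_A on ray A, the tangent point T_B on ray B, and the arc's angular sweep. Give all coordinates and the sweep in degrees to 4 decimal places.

center=(11.5370,-8.4866) T_A=(-2.6855,-20.7135) T_B=(4.9135,9.0606) sweep=110.0053

bisector direction at 345.6823° = (0.968940,-0.247298)
center distance |VC| = r/sin(θ/2) = 18.755708/sin(34.9973°) = 32.701739
C = V + |VC|·bis = (11.5370,-8.4866)
T_A = V + ((C−V)·d_A)·d_A = V + 26.7886·d_A = (-2.6855,-20.7135)
T_B = V + ((C−V)·d_B)·d_B = V + 26.7886·d_B = (4.9135,9.0606)
sweep = 180° − θ = 110.0053°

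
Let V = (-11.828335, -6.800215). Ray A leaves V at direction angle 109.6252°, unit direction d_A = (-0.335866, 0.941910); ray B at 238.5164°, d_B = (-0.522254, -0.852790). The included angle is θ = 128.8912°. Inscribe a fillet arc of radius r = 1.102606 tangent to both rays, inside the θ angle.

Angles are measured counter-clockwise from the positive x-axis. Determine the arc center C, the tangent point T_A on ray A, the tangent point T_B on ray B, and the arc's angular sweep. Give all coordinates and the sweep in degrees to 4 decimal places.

center=(-13.0440,-6.6740) T_A=(-12.0054,-6.3036) T_B=(-12.1037,-7.2498) sweep=51.1088

bisector direction at 174.0708° = (-0.994650,0.103299)
center distance |VC| = r/sin(θ/2) = 1.102606/sin(64.4456°) = 1.222163
C = V + |VC|·bis = (-13.0440,-6.6740)
T_A = V + ((C−V)·d_A)·d_A = V + 0.5272·d_A = (-12.0054,-6.3036)
T_B = V + ((C−V)·d_B)·d_B = V + 0.5272·d_B = (-12.1037,-7.2498)
sweep = 180° − θ = 51.1088°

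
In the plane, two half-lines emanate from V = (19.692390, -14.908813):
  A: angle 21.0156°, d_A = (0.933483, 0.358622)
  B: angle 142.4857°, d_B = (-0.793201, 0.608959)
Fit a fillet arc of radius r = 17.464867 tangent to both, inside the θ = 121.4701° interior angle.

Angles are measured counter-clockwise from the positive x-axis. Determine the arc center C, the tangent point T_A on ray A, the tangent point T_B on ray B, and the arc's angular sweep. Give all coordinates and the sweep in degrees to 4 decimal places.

center=(22.5649,4.9041) T_A=(28.8282,-11.3991) T_B=(11.9295,-8.9491) sweep=58.5299

bisector direction at 81.7507° = (0.143481,0.989653)
center distance |VC| = r/sin(θ/2) = 17.464867/sin(60.7351°) = 20.020057
C = V + |VC|·bis = (22.5649,4.9041)
T_A = V + ((C−V)·d_A)·d_A = V + 9.7868·d_A = (28.8282,-11.3991)
T_B = V + ((C−V)·d_B)·d_B = V + 9.7868·d_B = (11.9295,-8.9491)
sweep = 180° − θ = 58.5299°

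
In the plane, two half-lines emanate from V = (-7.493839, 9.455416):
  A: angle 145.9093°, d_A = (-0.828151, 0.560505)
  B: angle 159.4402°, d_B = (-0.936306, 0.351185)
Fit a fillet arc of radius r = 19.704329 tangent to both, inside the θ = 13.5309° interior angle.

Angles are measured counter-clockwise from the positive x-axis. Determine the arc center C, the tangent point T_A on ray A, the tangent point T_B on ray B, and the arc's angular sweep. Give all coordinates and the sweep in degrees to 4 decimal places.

center=(-156.0919,86.2355) T_A=(-145.0475,102.5537) T_B=(-163.0118,67.7863) sweep=166.4691

bisector direction at 152.6748° = (-0.888415,0.459041)
center distance |VC| = r/sin(θ/2) = 19.704329/sin(6.7655°) = 167.261995
C = V + |VC|·bis = (-156.0919,86.2355)
T_A = V + ((C−V)·d_A)·d_A = V + 166.0973·d_A = (-145.0475,102.5537)
T_B = V + ((C−V)·d_B)·d_B = V + 166.0973·d_B = (-163.0118,67.7863)
sweep = 180° − θ = 166.4691°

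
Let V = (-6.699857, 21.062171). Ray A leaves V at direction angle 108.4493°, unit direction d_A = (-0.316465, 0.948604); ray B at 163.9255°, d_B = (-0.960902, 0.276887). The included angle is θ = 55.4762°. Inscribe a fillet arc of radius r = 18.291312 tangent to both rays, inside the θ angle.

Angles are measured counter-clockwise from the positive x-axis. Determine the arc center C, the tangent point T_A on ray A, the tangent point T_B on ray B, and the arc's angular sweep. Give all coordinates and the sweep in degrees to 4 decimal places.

center=(-35.0589,48.2695) T_A=(-17.7077,54.0580) T_B=(-40.1235,30.6933) sweep=124.5238

bisector direction at 136.1874° = (-0.721608,0.692302)
center distance |VC| = r/sin(θ/2) = 18.291312/sin(27.7381°) = 39.299754
C = V + |VC|·bis = (-35.0589,48.2695)
T_A = V + ((C−V)·d_A)·d_A = V + 34.7836·d_A = (-17.7077,54.0580)
T_B = V + ((C−V)·d_B)·d_B = V + 34.7836·d_B = (-40.1235,30.6933)
sweep = 180° − θ = 124.5238°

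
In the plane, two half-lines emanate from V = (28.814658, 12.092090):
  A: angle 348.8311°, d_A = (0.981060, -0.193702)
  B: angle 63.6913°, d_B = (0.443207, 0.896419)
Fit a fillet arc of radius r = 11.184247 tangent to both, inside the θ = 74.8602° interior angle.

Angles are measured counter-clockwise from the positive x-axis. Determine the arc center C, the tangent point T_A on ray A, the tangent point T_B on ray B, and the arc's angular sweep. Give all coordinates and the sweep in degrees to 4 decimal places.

bisector direction at 26.2612° = (0.896786,0.442464)
center distance |VC| = r/sin(θ/2) = 11.184247/sin(37.4301°) = 18.401405
C = V + |VC|·bis = (45.3168,20.2340)
T_A = V + ((C−V)·d_A)·d_A = V + 14.6125·d_A = (43.1504,9.2616)
T_B = V + ((C−V)·d_B)·d_B = V + 14.6125·d_B = (35.2910,25.1910)
sweep = 180° − θ = 105.1398°

center=(45.3168,20.2340) T_A=(43.1504,9.2616) T_B=(35.2910,25.1910) sweep=105.1398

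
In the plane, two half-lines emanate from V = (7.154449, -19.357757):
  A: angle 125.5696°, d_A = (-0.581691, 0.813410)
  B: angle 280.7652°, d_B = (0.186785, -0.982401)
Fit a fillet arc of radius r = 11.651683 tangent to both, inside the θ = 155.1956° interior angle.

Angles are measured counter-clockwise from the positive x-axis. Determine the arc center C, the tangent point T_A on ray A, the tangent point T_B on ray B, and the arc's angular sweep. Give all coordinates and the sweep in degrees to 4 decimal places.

center=(-3.8136,-24.0513) T_A=(5.6640,-17.2736) T_B=(7.6330,-21.8749) sweep=24.8044

bisector direction at 203.1674° = (-0.919359,-0.393419)
center distance |VC| = r/sin(θ/2) = 11.651683/sin(77.5978°) = 11.930083
C = V + |VC|·bis = (-3.8136,-24.0513)
T_A = V + ((C−V)·d_A)·d_A = V + 2.5623·d_A = (5.6640,-17.2736)
T_B = V + ((C−V)·d_B)·d_B = V + 2.5623·d_B = (7.6330,-21.8749)
sweep = 180° − θ = 24.8044°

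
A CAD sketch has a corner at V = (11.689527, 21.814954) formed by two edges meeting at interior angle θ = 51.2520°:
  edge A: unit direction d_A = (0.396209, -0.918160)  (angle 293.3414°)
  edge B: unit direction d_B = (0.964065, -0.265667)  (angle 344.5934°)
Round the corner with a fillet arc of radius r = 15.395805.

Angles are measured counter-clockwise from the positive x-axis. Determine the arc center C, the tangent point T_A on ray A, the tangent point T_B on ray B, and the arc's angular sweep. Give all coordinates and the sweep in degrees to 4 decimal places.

bisector direction at 318.9674° = (0.754336,-0.656488)
center distance |VC| = r/sin(θ/2) = 15.395805/sin(25.6260°) = 35.597653
C = V + |VC|·bis = (38.5421,-1.5545)
T_A = V + ((C−V)·d_A)·d_A = V + 32.0961·d_A = (24.4063,-7.6544)
T_B = V + ((C−V)·d_B)·d_B = V + 32.0961·d_B = (42.6323,13.2881)
sweep = 180° − θ = 128.7480°

center=(38.5421,-1.5545) T_A=(24.4063,-7.6544) T_B=(42.6323,13.2881) sweep=128.7480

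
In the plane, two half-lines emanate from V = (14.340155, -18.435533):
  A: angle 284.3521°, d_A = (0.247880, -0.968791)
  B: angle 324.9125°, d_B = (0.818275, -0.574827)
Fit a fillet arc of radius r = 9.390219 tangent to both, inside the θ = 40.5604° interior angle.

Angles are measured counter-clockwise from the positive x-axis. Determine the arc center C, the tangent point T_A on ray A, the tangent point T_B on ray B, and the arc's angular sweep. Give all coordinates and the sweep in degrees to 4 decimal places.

center=(29.7365,-40.7268) T_A=(20.6393,-43.0545) T_B=(35.1342,-33.0431) sweep=139.4396

bisector direction at 304.6323° = (0.568308,-0.822816)
center distance |VC| = r/sin(θ/2) = 9.390219/sin(20.2802°) = 27.091480
C = V + |VC|·bis = (29.7365,-40.7268)
T_A = V + ((C−V)·d_A)·d_A = V + 25.4120·d_A = (20.6393,-43.0545)
T_B = V + ((C−V)·d_B)·d_B = V + 25.4120·d_B = (35.1342,-33.0431)
sweep = 180° − θ = 139.4396°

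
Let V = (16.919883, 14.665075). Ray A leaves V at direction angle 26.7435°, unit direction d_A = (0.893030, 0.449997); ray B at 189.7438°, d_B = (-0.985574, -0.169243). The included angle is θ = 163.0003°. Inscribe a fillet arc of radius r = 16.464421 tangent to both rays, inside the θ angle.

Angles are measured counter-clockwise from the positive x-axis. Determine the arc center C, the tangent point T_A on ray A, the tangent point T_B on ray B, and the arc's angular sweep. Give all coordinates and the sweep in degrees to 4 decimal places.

bisector direction at 108.2437° = (-0.313059,0.949734)
center distance |VC| = r/sin(θ/2) = 16.464421/sin(81.5002°) = 16.647270
C = V + |VC|·bis = (11.7083,30.4756)
T_A = V + ((C−V)·d_A)·d_A = V + 2.4606·d_A = (19.1173,15.7723)
T_B = V + ((C−V)·d_B)·d_B = V + 2.4606·d_B = (14.4948,14.2486)
sweep = 180° − θ = 16.9997°

center=(11.7083,30.4756) T_A=(19.1173,15.7723) T_B=(14.4948,14.2486) sweep=16.9997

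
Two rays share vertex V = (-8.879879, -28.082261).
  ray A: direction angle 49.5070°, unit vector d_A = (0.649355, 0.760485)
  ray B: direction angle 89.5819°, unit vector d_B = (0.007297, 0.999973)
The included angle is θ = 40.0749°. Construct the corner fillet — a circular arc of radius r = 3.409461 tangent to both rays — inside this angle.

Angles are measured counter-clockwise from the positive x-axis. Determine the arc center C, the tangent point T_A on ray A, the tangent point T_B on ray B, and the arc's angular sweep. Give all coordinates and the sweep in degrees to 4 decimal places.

bisector direction at 69.5444° = (0.349481,0.936944)
center distance |VC| = r/sin(θ/2) = 3.409461/sin(20.0374°) = 9.950729
C = V + |VC|·bis = (-5.4023,-18.7590)
T_A = V + ((C−V)·d_A)·d_A = V + 9.3484·d_A = (-2.8094,-20.9729)
T_B = V + ((C−V)·d_B)·d_B = V + 9.3484·d_B = (-8.8117,-18.7341)
sweep = 180° − θ = 139.9251°

center=(-5.4023,-18.7590) T_A=(-2.8094,-20.9729) T_B=(-8.8117,-18.7341) sweep=139.9251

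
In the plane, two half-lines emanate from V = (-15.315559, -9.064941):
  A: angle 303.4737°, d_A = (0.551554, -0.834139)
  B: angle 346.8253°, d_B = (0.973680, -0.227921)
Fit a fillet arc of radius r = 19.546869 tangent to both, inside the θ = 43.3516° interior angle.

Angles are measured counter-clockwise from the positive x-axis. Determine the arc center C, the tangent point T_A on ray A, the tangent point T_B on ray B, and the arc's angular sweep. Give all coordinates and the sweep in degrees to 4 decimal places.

center=(28.1144,-39.3064) T_A=(11.8096,-50.0875) T_B=(32.5696,-20.2740) sweep=136.6484

bisector direction at 325.1495° = (0.820646,-0.571437)
center distance |VC| = r/sin(θ/2) = 19.546869/sin(21.6758°) = 52.921733
C = V + |VC|·bis = (28.1144,-39.3064)
T_A = V + ((C−V)·d_A)·d_A = V + 49.1796·d_A = (11.8096,-50.0875)
T_B = V + ((C−V)·d_B)·d_B = V + 49.1796·d_B = (32.5696,-20.2740)
sweep = 180° − θ = 136.6484°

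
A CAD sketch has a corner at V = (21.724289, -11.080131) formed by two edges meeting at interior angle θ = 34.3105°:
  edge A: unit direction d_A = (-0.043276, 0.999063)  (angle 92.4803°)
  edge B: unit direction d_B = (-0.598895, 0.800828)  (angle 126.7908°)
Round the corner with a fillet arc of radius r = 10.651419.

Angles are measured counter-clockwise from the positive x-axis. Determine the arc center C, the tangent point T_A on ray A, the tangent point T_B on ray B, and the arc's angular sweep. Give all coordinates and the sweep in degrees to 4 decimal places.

bisector direction at 109.6355° = (-0.336036,0.941849)
center distance |VC| = r/sin(θ/2) = 10.651419/sin(17.1552°) = 36.111175
C = V + |VC|·bis = (9.5896,22.9311)
T_A = V + ((C−V)·d_A)·d_A = V + 34.5046·d_A = (20.2311,23.3921)
T_B = V + ((C−V)·d_B)·d_B = V + 34.5046·d_B = (1.0597,16.5521)
sweep = 180° − θ = 145.6895°

center=(9.5896,22.9311) T_A=(20.2311,23.3921) T_B=(1.0597,16.5521) sweep=145.6895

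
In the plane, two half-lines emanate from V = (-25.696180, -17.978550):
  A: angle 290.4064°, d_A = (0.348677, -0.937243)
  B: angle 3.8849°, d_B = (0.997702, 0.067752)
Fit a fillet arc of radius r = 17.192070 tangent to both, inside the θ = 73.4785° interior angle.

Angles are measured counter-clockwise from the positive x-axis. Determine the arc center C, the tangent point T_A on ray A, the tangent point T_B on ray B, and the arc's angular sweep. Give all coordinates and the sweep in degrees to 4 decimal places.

center=(-1.5523,-33.5706) T_A=(-17.6655,-39.5651) T_B=(-2.7171,-16.4181) sweep=106.5215

bisector direction at 327.1456° = (0.840052,-0.542505)
center distance |VC| = r/sin(θ/2) = 17.192070/sin(36.7392°) = 28.740906
C = V + |VC|·bis = (-1.5523,-33.5706)
T_A = V + ((C−V)·d_A)·d_A = V + 23.0320·d_A = (-17.6655,-39.5651)
T_B = V + ((C−V)·d_B)·d_B = V + 23.0320·d_B = (-2.7171,-16.4181)
sweep = 180° − θ = 106.5215°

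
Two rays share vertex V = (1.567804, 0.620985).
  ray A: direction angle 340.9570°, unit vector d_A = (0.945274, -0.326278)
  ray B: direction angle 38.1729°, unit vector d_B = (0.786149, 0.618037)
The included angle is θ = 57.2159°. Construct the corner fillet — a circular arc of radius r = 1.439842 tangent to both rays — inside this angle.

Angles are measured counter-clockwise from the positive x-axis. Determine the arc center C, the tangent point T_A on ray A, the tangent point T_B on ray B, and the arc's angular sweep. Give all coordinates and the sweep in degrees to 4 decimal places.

center=(4.5331,1.1207) T_A=(4.0633,-0.2404) T_B=(3.6432,2.2526) sweep=122.7841

bisector direction at 9.5650° = (0.986098,0.166166)
center distance |VC| = r/sin(θ/2) = 1.439842/sin(28.6079°) = 3.007103
C = V + |VC|·bis = (4.5331,1.1207)
T_A = V + ((C−V)·d_A)·d_A = V + 2.6400·d_A = (4.0633,-0.2404)
T_B = V + ((C−V)·d_B)·d_B = V + 2.6400·d_B = (3.6432,2.2526)
sweep = 180° − θ = 122.7841°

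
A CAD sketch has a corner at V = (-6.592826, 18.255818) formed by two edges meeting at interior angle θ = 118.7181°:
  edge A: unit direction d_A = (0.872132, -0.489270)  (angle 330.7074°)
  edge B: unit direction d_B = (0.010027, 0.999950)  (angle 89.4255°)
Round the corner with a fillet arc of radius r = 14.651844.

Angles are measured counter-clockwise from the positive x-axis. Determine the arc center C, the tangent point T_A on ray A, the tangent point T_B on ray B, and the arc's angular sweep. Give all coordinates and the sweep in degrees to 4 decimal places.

center=(8.1453,26.7877) T_A=(0.9766,14.0093) T_B=(-6.5058,26.9346) sweep=61.2819

bisector direction at 30.0664° = (0.865445,0.501004)
center distance |VC| = r/sin(θ/2) = 14.651844/sin(59.3591°) = 17.029543
C = V + |VC|·bis = (8.1453,26.7877)
T_A = V + ((C−V)·d_A)·d_A = V + 8.6792·d_A = (0.9766,14.0093)
T_B = V + ((C−V)·d_B)·d_B = V + 8.6792·d_B = (-6.5058,26.9346)
sweep = 180° − θ = 61.2819°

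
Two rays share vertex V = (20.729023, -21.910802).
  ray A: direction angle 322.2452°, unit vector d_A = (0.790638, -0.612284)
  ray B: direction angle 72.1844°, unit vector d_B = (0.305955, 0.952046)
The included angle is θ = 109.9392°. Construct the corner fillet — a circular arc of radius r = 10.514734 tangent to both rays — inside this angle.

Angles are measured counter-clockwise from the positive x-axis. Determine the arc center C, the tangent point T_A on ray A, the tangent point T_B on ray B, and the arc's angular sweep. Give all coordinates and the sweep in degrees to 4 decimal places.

bisector direction at 17.2148° = (0.955202,0.295955)
center distance |VC| = r/sin(θ/2) = 10.514734/sin(54.9696°) = 12.840892
C = V + |VC|·bis = (32.9947,-18.1105)
T_A = V + ((C−V)·d_A)·d_A = V + 7.3708·d_A = (26.5567,-26.4238)
T_B = V + ((C−V)·d_B)·d_B = V + 7.3708·d_B = (22.9842,-14.8934)
sweep = 180° − θ = 70.0608°

center=(32.9947,-18.1105) T_A=(26.5567,-26.4238) T_B=(22.9842,-14.8934) sweep=70.0608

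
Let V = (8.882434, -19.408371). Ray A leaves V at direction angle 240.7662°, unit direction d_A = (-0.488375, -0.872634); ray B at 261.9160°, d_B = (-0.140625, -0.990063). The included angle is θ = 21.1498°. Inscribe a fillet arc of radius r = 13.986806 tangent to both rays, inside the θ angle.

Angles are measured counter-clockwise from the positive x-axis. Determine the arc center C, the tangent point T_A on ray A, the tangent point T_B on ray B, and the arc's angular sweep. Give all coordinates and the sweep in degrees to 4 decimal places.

bisector direction at 251.3411° = (-0.319933,-0.947440)
center distance |VC| = r/sin(θ/2) = 13.986806/sin(10.5749°) = 76.213766
C = V + |VC|·bis = (-15.5009,-91.6163)
T_A = V + ((C−V)·d_A)·d_A = V + 74.9193·d_A = (-27.7063,-84.7855)
T_B = V + ((C−V)·d_B)·d_B = V + 74.9193·d_B = (-1.6531,-93.5832)
sweep = 180° − θ = 158.8502°

center=(-15.5009,-91.6163) T_A=(-27.7063,-84.7855) T_B=(-1.6531,-93.5832) sweep=158.8502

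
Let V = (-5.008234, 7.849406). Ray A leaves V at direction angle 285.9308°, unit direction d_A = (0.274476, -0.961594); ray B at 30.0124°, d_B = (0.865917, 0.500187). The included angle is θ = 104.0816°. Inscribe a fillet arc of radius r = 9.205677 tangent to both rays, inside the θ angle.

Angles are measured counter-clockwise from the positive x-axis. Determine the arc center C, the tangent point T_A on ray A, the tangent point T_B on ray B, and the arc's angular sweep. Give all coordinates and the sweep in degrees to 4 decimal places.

center=(5.8151,3.4703) T_A=(-3.0370,0.9435) T_B=(1.2105,11.4416) sweep=75.9184

bisector direction at 337.9716° = (0.926998,-0.375066)
center distance |VC| = r/sin(θ/2) = 9.205677/sin(52.0408°) = 11.675679
C = V + |VC|·bis = (5.8151,3.4703)
T_A = V + ((C−V)·d_A)·d_A = V + 7.1817·d_A = (-3.0370,0.9435)
T_B = V + ((C−V)·d_B)·d_B = V + 7.1817·d_B = (1.2105,11.4416)
sweep = 180° − θ = 75.9184°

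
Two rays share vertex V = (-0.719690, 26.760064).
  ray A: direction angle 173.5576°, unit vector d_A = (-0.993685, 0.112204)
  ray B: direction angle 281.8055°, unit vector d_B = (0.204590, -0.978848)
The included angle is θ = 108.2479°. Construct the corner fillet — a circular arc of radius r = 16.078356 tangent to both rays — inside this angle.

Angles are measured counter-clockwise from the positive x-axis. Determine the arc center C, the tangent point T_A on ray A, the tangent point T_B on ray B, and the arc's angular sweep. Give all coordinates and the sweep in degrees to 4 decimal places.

center=(-14.0789,12.0880) T_A=(-12.2748,28.0648) T_B=(1.6594,15.3775) sweep=71.7521

bisector direction at 227.6816° = (-0.673251,-0.739414)
center distance |VC| = r/sin(θ/2) = 16.078356/sin(54.1240°) = 19.842799
C = V + |VC|·bis = (-14.0789,12.0880)
T_A = V + ((C−V)·d_A)·d_A = V + 11.6285·d_A = (-12.2748,28.0648)
T_B = V + ((C−V)·d_B)·d_B = V + 11.6285·d_B = (1.6594,15.3775)
sweep = 180° − θ = 71.7521°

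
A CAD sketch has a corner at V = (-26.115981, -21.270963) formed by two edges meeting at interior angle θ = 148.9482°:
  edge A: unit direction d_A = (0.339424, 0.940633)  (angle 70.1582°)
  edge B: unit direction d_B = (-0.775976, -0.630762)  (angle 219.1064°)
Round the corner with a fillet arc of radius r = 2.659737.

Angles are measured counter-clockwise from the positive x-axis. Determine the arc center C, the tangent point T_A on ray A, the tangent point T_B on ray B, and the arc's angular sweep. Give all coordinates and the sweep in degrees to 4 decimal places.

center=(-28.3670,-19.6731) T_A=(-25.8652,-20.5759) T_B=(-26.6894,-21.7370) sweep=31.0518

bisector direction at 144.6323° = (-0.815454,0.578822)
center distance |VC| = r/sin(θ/2) = 2.659737/sin(74.4741°) = 2.760468
C = V + |VC|·bis = (-28.3670,-19.6731)
T_A = V + ((C−V)·d_A)·d_A = V + 0.7389·d_A = (-25.8652,-20.5759)
T_B = V + ((C−V)·d_B)·d_B = V + 0.7389·d_B = (-26.6894,-21.7370)
sweep = 180° − θ = 31.0518°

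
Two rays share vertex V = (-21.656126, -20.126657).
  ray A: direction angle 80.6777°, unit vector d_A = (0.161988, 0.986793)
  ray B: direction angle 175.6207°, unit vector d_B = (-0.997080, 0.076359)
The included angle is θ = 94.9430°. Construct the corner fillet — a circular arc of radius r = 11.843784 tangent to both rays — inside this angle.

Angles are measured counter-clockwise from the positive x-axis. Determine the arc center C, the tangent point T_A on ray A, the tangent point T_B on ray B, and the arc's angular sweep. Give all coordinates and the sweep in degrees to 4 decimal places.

center=(-31.5837,-7.4879) T_A=(-19.8963,-9.4065) T_B=(-32.4881,-19.2971) sweep=85.0570

bisector direction at 128.1492° = (-0.617711,0.786405)
center distance |VC| = r/sin(θ/2) = 11.843784/sin(47.4715°) = 16.071546
C = V + |VC|·bis = (-31.5837,-7.4879)
T_A = V + ((C−V)·d_A)·d_A = V + 10.8637·d_A = (-19.8963,-9.4065)
T_B = V + ((C−V)·d_B)·d_B = V + 10.8637·d_B = (-32.4881,-19.2971)
sweep = 180° − θ = 85.0570°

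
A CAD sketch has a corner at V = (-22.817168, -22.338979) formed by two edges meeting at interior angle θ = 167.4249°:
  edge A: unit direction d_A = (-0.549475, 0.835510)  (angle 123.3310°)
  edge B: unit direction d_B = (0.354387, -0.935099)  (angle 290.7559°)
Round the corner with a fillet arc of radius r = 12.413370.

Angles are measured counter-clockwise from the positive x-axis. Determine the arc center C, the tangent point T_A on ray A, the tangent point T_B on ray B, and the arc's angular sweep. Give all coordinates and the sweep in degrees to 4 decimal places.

bisector direction at 207.0435° = (-0.890662,-0.454666)
center distance |VC| = r/sin(θ/2) = 12.413370/sin(83.7125°) = 12.488491
C = V + |VC|·bis = (-33.9402,-28.0171)
T_A = V + ((C−V)·d_A)·d_A = V + 1.3677·d_A = (-23.5687,-21.1962)
T_B = V + ((C−V)·d_B)·d_B = V + 1.3677·d_B = (-22.3325,-23.6179)
sweep = 180° − θ = 12.5751°

center=(-33.9402,-28.0171) T_A=(-23.5687,-21.1962) T_B=(-22.3325,-23.6179) sweep=12.5751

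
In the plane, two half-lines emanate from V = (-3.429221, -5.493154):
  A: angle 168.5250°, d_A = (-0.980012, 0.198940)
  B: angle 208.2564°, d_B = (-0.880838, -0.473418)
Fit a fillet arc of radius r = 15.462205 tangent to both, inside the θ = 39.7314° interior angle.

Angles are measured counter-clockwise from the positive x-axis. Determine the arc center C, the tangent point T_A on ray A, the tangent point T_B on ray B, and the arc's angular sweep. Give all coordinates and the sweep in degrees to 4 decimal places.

center=(-48.4438,-12.1329) T_A=(-45.3677,3.0203) T_B=(-41.1237,-25.7526) sweep=140.2686

bisector direction at 188.3907° = (-0.989296,-0.145922)
center distance |VC| = r/sin(θ/2) = 15.462205/sin(19.8657°) = 45.501619
C = V + |VC|·bis = (-48.4438,-12.1329)
T_A = V + ((C−V)·d_A)·d_A = V + 42.7939·d_A = (-45.3677,3.0203)
T_B = V + ((C−V)·d_B)·d_B = V + 42.7939·d_B = (-41.1237,-25.7526)
sweep = 180° − θ = 140.2686°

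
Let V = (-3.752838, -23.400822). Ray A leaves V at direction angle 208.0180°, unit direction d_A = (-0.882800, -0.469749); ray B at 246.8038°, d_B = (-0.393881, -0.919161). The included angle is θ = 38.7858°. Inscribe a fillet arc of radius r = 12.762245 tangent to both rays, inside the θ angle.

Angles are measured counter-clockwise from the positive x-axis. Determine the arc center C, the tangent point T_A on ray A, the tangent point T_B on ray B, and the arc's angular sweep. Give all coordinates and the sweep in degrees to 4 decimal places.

bisector direction at 227.4109° = (-0.676736,-0.736226)
center distance |VC| = r/sin(θ/2) = 12.762245/sin(19.3929°) = 38.435375
C = V + |VC|·bis = (-29.7634,-51.6979)
T_A = V + ((C−V)·d_A)·d_A = V + 36.2547·d_A = (-35.7585,-40.4314)
T_B = V + ((C−V)·d_B)·d_B = V + 36.2547·d_B = (-18.0329,-56.7247)
sweep = 180° − θ = 141.2142°

center=(-29.7634,-51.6979) T_A=(-35.7585,-40.4314) T_B=(-18.0329,-56.7247) sweep=141.2142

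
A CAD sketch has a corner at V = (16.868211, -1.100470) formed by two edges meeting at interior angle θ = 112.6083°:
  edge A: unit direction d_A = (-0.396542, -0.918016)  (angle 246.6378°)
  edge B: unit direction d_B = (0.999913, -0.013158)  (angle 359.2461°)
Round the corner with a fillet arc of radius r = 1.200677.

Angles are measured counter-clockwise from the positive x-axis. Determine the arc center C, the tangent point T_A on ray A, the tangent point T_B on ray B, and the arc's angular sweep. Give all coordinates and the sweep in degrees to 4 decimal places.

bisector direction at 302.9419° = (0.543789,-0.839222)
center distance |VC| = r/sin(θ/2) = 1.200677/sin(56.3041°) = 1.443131
C = V + |VC|·bis = (17.6530,-2.3116)
T_A = V + ((C−V)·d_A)·d_A = V + 0.8006·d_A = (16.5507,-1.8355)
T_B = V + ((C−V)·d_B)·d_B = V + 0.8006·d_B = (17.6688,-1.1110)
sweep = 180° − θ = 67.3917°

center=(17.6530,-2.3116) T_A=(16.5507,-1.8355) T_B=(17.6688,-1.1110) sweep=67.3917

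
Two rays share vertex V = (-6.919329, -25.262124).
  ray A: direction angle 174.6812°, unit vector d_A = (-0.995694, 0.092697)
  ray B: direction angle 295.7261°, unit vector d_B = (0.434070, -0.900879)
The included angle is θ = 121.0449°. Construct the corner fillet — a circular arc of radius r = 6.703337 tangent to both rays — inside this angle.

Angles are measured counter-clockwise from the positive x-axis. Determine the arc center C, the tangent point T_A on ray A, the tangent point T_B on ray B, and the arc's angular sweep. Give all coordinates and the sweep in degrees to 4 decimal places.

bisector direction at 235.2036° = (-0.570661,-0.821186)
center distance |VC| = r/sin(θ/2) = 6.703337/sin(60.5224°) = 7.700130
C = V + |VC|·bis = (-11.3135,-31.5854)
T_A = V + ((C−V)·d_A)·d_A = V + 3.7891·d_A = (-10.6921,-24.9109)
T_B = V + ((C−V)·d_B)·d_B = V + 3.7891·d_B = (-5.2746,-28.6756)
sweep = 180° − θ = 58.9551°

center=(-11.3135,-31.5854) T_A=(-10.6921,-24.9109) T_B=(-5.2746,-28.6756) sweep=58.9551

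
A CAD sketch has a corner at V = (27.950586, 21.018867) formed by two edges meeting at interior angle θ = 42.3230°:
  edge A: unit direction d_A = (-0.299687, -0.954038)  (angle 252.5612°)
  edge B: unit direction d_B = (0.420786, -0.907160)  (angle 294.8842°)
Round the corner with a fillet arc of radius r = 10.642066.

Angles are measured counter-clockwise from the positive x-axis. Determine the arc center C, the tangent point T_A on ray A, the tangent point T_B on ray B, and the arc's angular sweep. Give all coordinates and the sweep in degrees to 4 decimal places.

bisector direction at 273.7227° = (0.064928,-0.997890)
center distance |VC| = r/sin(θ/2) = 10.642066/sin(21.1615°) = 29.479570
C = V + |VC|·bis = (29.8646,-8.3985)
T_A = V + ((C−V)·d_A)·d_A = V + 27.4917·d_A = (19.7117,-5.2092)
T_B = V + ((C−V)·d_B)·d_B = V + 27.4917·d_B = (39.5187,-3.9205)
sweep = 180° − θ = 137.6770°

center=(29.8646,-8.3985) T_A=(19.7117,-5.2092) T_B=(39.5187,-3.9205) sweep=137.6770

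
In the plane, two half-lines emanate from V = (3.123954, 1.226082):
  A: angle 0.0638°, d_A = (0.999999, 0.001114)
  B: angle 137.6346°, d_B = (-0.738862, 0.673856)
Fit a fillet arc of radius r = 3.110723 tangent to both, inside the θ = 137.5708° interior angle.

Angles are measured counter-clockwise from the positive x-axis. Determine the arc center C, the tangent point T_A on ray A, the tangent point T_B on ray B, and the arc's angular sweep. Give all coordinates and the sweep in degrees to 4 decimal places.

center=(4.3280,4.3381) T_A=(4.3314,1.2274) T_B=(2.2318,2.0398) sweep=42.4292

bisector direction at 68.8492° = (0.360824,0.932634)
center distance |VC| = r/sin(θ/2) = 3.110723/sin(68.7854°) = 3.336856
C = V + |VC|·bis = (4.3280,4.3381)
T_A = V + ((C−V)·d_A)·d_A = V + 1.2075·d_A = (4.3314,1.2274)
T_B = V + ((C−V)·d_B)·d_B = V + 1.2075·d_B = (2.2318,2.0398)
sweep = 180° − θ = 42.4292°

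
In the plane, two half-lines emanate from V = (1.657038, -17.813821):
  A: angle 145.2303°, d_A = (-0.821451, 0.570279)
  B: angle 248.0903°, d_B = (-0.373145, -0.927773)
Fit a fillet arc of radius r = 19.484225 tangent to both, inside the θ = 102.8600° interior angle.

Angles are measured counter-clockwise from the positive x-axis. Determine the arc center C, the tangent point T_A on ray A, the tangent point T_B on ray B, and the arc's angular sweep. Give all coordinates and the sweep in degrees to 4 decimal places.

bisector direction at 196.6603° = (-0.958021,-0.286697)
center distance |VC| = r/sin(θ/2) = 19.484225/sin(51.4300°) = 24.920764
C = V + |VC|·bis = (-22.2176,-24.9585)
T_A = V + ((C−V)·d_A)·d_A = V + 15.5374·d_A = (-11.1061,-8.9532)
T_B = V + ((C−V)·d_B)·d_B = V + 15.5374·d_B = (-4.1406,-32.2290)
sweep = 180° − θ = 77.1400°

center=(-22.2176,-24.9585) T_A=(-11.1061,-8.9532) T_B=(-4.1406,-32.2290) sweep=77.1400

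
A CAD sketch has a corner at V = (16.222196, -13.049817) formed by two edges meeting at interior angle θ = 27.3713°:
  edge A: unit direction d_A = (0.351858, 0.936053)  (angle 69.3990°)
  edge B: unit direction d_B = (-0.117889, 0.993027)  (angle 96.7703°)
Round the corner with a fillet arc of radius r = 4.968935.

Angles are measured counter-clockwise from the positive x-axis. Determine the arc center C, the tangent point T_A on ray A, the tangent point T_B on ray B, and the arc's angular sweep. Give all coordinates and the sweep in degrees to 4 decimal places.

center=(18.7509,7.7993) T_A=(23.4021,6.0509) T_B=(13.8166,7.2135) sweep=152.6287

bisector direction at 83.0846° = (0.120403,0.992725)
center distance |VC| = r/sin(θ/2) = 4.968935/sin(13.6857°) = 21.001877
C = V + |VC|·bis = (18.7509,7.7993)
T_A = V + ((C−V)·d_A)·d_A = V + 20.4056·d_A = (23.4021,6.0509)
T_B = V + ((C−V)·d_B)·d_B = V + 20.4056·d_B = (13.8166,7.2135)
sweep = 180° − θ = 152.6287°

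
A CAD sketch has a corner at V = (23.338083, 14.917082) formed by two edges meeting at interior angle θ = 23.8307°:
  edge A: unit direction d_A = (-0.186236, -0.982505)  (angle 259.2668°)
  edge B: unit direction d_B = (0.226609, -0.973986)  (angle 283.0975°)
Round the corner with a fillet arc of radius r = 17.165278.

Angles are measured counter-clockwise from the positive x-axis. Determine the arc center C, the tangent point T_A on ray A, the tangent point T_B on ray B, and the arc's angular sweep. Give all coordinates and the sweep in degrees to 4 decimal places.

center=(25.0533,-68.2036) T_A=(8.1883,-65.0068) T_B=(41.7720,-64.3138) sweep=156.1693

bisector direction at 271.1821° = (0.020631,-0.999787)
center distance |VC| = r/sin(θ/2) = 17.165278/sin(11.9154°) = 83.138389
C = V + |VC|·bis = (25.0533,-68.2036)
T_A = V + ((C−V)·d_A)·d_A = V + 81.3471·d_A = (8.1883,-65.0068)
T_B = V + ((C−V)·d_B)·d_B = V + 81.3471·d_B = (41.7720,-64.3138)
sweep = 180° − θ = 156.1693°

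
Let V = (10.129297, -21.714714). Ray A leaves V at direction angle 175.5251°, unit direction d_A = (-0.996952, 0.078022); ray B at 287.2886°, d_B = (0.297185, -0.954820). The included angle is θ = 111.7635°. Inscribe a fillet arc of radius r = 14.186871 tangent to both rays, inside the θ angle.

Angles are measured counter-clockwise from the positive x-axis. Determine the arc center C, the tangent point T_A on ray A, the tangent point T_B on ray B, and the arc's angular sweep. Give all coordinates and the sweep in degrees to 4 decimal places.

center=(-0.5601,-35.1084) T_A=(0.5468,-20.9648) T_B=(12.9858,-30.8923) sweep=68.2365

bisector direction at 231.4069° = (-0.623786,-0.781595)
center distance |VC| = r/sin(θ/2) = 14.186871/sin(55.8817°) = 17.136350
C = V + |VC|·bis = (-0.5601,-35.1084)
T_A = V + ((C−V)·d_A)·d_A = V + 9.6118·d_A = (0.5468,-20.9648)
T_B = V + ((C−V)·d_B)·d_B = V + 9.6118·d_B = (12.9858,-30.8923)
sweep = 180° − θ = 68.2365°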